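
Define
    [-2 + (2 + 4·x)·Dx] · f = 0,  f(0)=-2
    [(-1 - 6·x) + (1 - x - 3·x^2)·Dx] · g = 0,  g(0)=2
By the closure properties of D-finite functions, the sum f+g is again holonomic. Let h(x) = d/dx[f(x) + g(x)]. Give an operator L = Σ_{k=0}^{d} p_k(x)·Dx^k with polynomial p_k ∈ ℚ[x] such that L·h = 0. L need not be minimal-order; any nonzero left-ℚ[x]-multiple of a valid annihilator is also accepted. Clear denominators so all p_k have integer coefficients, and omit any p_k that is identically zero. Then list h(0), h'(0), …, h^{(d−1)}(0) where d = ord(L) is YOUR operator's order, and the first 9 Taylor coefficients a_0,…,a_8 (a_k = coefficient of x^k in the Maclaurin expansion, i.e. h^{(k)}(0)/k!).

L = (-22 - 134·x - 312·x^2 - 324·x^3 - 270·x^4) + (-13 - 148·x - 565·x^2 - 1056·x^3 - 1251·x^4 - 810·x^5)·Dx + (3 + 16·x + 25·x^2 - 26·x^3 - 183·x^4 - 312·x^5 - 180·x^6)·Dx^2  (order 2).
h: a_k = 0, 18, 39, 157, 1565/4, 4719/4, 24073/8, 65453/8, 1328733/64, …
ICs: h(0) = 0, h′(0) = 18.

f: a_k = -2, -2, 1, -1, 5/4, -7/4, 21/8, -33/8, 429/64, …
g: a_k = 2, 2, 8, 14, 38, 80, 194, 434, 1016, …
Weyl lclm of L_f,L_g ⇒ L₀ (ord ≤ 2).
Differentiate: ansatz ord ≤ ord L₀ ⇒ L.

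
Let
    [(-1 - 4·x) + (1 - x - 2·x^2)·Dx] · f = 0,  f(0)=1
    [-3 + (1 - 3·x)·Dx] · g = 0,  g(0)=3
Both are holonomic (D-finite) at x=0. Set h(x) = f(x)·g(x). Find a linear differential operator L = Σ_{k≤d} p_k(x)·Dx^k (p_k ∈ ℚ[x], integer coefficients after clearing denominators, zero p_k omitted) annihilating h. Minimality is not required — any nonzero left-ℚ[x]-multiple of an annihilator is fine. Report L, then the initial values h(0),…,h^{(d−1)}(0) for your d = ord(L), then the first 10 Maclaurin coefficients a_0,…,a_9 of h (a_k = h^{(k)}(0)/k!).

f: a_k = 1, 1, 3, 5, 11, 21, 43, 85, 171, 341, …
g: a_k = 3, 9, 27, 81, 243, 729, 2187, 6561, 19683, 59049, …
L₀ := L_f ⊗_s L_g (sym. prod.), ord ≤ 1.
L = (-4 + 2·x + 18·x^2) + (1 - 4·x + x^2 + 6·x^3)·Dx  (order 1).
h: a_k = 3, 12, 45, 150, 483, 1512, 4665, 14250, 43263, 130812, …
ICs: h(0) = 3.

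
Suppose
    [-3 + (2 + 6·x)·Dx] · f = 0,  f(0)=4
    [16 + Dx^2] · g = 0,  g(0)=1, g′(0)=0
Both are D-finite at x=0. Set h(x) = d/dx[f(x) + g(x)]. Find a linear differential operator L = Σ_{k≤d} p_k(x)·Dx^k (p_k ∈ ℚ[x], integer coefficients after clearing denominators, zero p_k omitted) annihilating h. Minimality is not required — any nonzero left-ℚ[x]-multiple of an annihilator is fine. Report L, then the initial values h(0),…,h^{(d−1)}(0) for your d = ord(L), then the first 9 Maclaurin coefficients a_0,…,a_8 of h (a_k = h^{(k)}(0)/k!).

f: a_k = 4, 6, -9/2, 27/4, -405/32, 1701/64, -15309/256, 72171/512, -2814669/8192, …
g: a_k = 1, 0, -8, 0, 32/3, 0, -256/45, 0, 512/315, …
f+g: L₀ = lclm(L_f,L_g), ord ≤ 1+2.
Differentiate: ansatz ord ≤ ord L₀ ⇒ L.
L = (-9552 - 18432·x - 27648·x^2) + (-2912 - 21024·x - 55296·x^2 - 55296·x^3)·Dx + (-597 - 1152·x - 1728·x^2)·Dx^2 + (-182 - 1314·x - 3456·x^2 - 3456·x^3)·Dx^3  (order 3).
h: a_k = 6, -25, 81/4, -191/24, 8505/64, -754441/1920, 505197/512, -882426431/322560, 126660105/16384, …
ICs: h(0) = 6, h′(0) = -25, h′′(0) = 81/2.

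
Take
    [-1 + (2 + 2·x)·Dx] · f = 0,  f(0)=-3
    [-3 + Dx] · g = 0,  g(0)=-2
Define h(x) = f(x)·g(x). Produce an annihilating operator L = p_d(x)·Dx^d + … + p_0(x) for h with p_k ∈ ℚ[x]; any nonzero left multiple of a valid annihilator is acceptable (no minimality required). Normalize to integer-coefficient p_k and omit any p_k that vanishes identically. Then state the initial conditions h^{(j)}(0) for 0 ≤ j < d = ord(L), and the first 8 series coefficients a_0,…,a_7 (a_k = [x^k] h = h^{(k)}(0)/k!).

L = (-7 - 6·x) + (2 + 2·x)·Dx  (order 1).
h: a_k = 6, 21, 141/4, 309/8, 2001/64, 12831/640, 27189/2560, 171999/35840, …
ICs: h(0) = 6.

f: a_k = -3, -3/2, 3/8, -3/16, 15/128, -21/256, 63/1024, -99/2048, …
g: a_k = -2, -6, -9, -9, -27/4, -81/20, -81/40, -243/280, …
Product ⇒ symmetric product L₀, ord ≤ 1.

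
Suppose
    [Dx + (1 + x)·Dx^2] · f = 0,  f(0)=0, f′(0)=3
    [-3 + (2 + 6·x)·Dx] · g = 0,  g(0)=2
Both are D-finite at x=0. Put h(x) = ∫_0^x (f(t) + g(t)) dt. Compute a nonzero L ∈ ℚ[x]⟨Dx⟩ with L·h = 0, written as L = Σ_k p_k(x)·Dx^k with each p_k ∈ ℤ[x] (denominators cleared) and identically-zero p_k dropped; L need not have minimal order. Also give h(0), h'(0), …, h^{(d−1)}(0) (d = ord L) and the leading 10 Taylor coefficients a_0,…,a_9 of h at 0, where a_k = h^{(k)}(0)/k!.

L = (-15 + 9·x)·Dx^2 + (-19 - 6·x + 45·x^2)·Dx^3 + (-2 - 2·x + 18·x^2 + 18·x^3)·Dx^4  (order 4).
h: a_k = 0, 2, 3, -5/4, 35/32, -453/320, 2963/1280, -15565/3584, 508269/57344, -940271/49152, …
ICs: h(0) = 0, h′(0) = 2, h′′(0) = 6, h′′′(0) = -15/2.

f: a_k = 0, 3, -3/2, 1, -3/4, 3/5, -1/2, 3/7, -3/8, 1/3, …
g: a_k = 2, 3, -9/4, 27/8, -405/64, 1701/128, -15309/512, 72171/1024, -2814669/16384, 14073345/32768, …
h₀=f+g: left-lcm gives L₀, ord ≤ 3.
∫: right-multiply L₀ by Dx.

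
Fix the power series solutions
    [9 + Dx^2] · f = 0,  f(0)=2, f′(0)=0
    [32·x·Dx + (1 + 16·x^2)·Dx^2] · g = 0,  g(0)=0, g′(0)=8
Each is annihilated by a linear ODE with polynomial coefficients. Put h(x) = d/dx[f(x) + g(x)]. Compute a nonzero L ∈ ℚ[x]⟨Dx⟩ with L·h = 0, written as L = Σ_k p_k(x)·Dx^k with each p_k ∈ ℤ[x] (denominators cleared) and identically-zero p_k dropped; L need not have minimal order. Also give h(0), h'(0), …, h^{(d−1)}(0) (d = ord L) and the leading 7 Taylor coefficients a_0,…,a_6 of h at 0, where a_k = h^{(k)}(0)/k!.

f: a_k = 2, 0, -9, 0, 27/4, 0, -81/40, …
g: a_k = 0, 8, 0, -128/3, 0, 2048/5, 0, …
Weyl lclm of L_f,L_g ⇒ L₀ (ord ≤ 4).
h=h₀': d/dx-closure on L₀ ⇒ L.
L = (-52704·x + 967680·x^3 + 663552·x^5) + (-207 + 13104·x^2 + 283392·x^4 + 331776·x^6)·Dx + (-5856·x + 107520·x^3 + 73728·x^5)·Dx^2 + (-23 + 1456·x^2 + 31488·x^4 + 36864·x^6)·Dx^3  (order 3).
h: a_k = 8, -18, -128, 27, 2048, -243/20, -32768, …
ICs: h(0) = 8, h′(0) = -18, h′′(0) = -256.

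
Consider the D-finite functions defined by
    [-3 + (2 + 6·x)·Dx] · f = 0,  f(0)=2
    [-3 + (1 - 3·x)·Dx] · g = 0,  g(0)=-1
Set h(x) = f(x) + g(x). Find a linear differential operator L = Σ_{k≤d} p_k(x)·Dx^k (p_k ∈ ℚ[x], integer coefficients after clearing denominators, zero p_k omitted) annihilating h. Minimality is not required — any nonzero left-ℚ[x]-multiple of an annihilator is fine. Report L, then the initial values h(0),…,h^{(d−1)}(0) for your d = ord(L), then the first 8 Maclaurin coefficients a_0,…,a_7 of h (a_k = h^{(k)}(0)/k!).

L = (45 + 81·x) + (-27 - 126·x - 243·x^2)·Dx + (2 + 18·x - 18·x^2 - 162·x^3)·Dx^2  (order 2).
h: a_k = 1, 0, -45/4, -189/8, -5589/64, -29403/128, -388557/512, -2167317/1024, …
ICs: h(0) = 1, h′(0) = 0.

f: a_k = 2, 3, -9/4, 27/8, -405/64, 1701/128, -15309/512, 72171/1024, …
g: a_k = -1, -3, -9, -27, -81, -243, -729, -2187, …
Sum ⇒ L₀ = lclm(L_f,L_g) in ℚ(x)⟨Dx⟩.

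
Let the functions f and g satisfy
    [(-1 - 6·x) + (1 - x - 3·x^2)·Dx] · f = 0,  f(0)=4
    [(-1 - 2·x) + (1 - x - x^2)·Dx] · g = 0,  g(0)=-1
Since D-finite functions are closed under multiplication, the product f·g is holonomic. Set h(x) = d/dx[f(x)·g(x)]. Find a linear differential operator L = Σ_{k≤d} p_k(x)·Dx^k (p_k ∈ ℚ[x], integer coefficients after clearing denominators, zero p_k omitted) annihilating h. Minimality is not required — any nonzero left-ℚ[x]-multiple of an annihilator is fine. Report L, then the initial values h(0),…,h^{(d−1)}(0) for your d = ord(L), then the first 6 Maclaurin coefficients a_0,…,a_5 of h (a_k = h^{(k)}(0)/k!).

L = (7 + 6·x - 15·x^2 - 108·x^3 + 15·x^4 + 180·x^5 + 90·x^6) + (-1 - x + 15·x^2 - x^3 - 45·x^4 - 3·x^5 + 42·x^6 + 18·x^7)·Dx  (order 1).
h: a_k = -8, -56, -192, -672, -1960, -5688, …
ICs: h(0) = -8.

f: a_k = 4, 4, 16, 28, 76, 160, …
g: a_k = -1, -1, -2, -3, -5, -8, …
h₀=f·g: eliminate ⇒ L₀, order ≤ 1·1.
Derive L from L₀ (diff closure).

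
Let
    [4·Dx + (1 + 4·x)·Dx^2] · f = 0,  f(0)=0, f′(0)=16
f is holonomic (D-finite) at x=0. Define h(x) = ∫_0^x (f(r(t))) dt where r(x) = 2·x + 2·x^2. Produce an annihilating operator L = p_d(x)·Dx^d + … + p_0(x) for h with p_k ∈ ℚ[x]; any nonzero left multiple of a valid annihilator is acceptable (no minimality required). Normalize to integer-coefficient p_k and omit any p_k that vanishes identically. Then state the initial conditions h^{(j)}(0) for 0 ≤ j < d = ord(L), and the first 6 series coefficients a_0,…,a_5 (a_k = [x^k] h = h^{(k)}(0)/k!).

L = (6 + 16·x + 16·x^2)·Dx^2 + (1 + 10·x + 24·x^2 + 16·x^3)·Dx^3  (order 3).
h: a_k = 0, 0, 16, -32, 320/3, -2176/5, …
ICs: h(0) = 0, h′(0) = 0, h′′(0) = 32.

f: a_k = 0, 16, -32, 256/3, -256, 4096/5, …
Substitute x→r, Dx→(1/r')Dx; clear ⇒ L₀.
∫: right-multiply L₀ by Dx.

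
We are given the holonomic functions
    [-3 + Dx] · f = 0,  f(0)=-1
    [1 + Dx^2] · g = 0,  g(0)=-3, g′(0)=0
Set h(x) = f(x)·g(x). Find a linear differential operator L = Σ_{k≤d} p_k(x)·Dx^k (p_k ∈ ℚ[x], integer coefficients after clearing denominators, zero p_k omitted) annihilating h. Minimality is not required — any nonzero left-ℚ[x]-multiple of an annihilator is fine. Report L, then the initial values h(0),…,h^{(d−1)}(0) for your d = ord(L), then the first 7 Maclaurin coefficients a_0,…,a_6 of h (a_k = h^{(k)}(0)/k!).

f: a_k = -1, -3, -9/2, -9/2, -27/8, -81/40, -81/80, …
g: a_k = -3, 0, 3/2, 0, -1/8, 0, 1/240, …
L₀ := L_f ⊗_s L_g (sym. prod.), ord ≤ 2.
L = 10 - 6·Dx + Dx^2  (order 2).
h: a_k = 3, 9, 12, 9, 7/2, -3/10, -22/15, …
ICs: h(0) = 3, h′(0) = 9.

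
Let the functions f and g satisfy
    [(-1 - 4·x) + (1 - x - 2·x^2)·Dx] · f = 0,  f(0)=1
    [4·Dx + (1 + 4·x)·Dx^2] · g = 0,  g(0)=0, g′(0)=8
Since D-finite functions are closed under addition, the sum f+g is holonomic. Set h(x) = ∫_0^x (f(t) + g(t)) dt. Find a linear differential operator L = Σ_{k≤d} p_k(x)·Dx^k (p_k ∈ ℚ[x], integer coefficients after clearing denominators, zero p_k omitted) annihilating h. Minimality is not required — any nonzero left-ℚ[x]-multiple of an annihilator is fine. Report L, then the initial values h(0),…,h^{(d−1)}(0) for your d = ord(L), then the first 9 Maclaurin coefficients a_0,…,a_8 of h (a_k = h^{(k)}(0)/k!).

L = (156 + 624·x + 1440·x^2 + 768·x^3 + 768·x^4)·Dx^2 + (-1 + 160·x + 1064·x^2 + 1952·x^3 + 1600·x^4 + 1280·x^5)·Dx^3 + (-5 - 39·x - 66·x^2 + 80·x^3 + 240·x^4 + 384·x^5 + 256·x^6)·Dx^4  (order 4).
h: a_k = 0, 1, 9/2, -13/3, 143/12, -117/5, 2153/30, -3967/21, 33363/56, …
ICs: h(0) = 0, h′(0) = 1, h′′(0) = 9, h′′′(0) = -26.

f: a_k = 1, 1, 3, 5, 11, 21, 43, 85, 171, …
g: a_k = 0, 8, -16, 128/3, -128, 2048/5, -4096/3, 32768/7, -16384, …
Sum ⇒ L₀ = lclm(L_f,L_g) in ℚ(x)⟨Dx⟩.
h=∫h₀ ⇒ L = L₀·Dx.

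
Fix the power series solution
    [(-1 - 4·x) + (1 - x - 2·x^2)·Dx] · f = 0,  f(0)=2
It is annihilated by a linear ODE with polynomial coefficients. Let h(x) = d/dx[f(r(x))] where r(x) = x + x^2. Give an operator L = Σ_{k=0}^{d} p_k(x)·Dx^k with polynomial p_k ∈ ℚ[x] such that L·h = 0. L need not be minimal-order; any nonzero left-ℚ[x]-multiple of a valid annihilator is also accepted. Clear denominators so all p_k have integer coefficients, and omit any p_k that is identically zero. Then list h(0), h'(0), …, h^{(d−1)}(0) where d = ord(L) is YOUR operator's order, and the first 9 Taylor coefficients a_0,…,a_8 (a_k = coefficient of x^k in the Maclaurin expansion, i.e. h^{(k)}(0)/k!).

f: a_k = 2, 2, 6, 10, 22, 42, 86, 170, 342, …
f∘r: x↦r, Dx↦Dx/r' in L_f ⇒ L₀.
Derive L from L₀ (diff closure).
L = (8 + 10·x + 30·x^2 + 40·x^3 + 20·x^4) + (-1 - x + 5·x^2 + 10·x^3 + 10·x^4 + 4·x^5)·Dx  (order 1).
h: a_k = 2, 16, 66, 232, 800, 2628, 8358, 26112, 80262, …
ICs: h(0) = 2.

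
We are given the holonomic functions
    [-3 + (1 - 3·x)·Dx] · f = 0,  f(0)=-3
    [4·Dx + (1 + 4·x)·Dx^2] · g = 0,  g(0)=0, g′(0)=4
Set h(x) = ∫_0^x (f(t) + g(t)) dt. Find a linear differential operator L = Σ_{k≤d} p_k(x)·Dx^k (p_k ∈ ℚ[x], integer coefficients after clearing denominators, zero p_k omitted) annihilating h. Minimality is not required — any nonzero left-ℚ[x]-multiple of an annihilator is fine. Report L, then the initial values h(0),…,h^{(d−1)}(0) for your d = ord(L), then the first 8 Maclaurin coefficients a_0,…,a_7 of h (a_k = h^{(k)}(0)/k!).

L = (204 + 144·x)·Dx^2 + (11 + 312·x + 288·x^2)·Dx^3 + (-5 - 11·x + 54·x^2 + 72·x^3)·Dx^4  (order 4).
h: a_k = 0, -3, -5/2, -35/3, -179/12, -307/5, -2621/30, -8609/21, …
ICs: h(0) = 0, h′(0) = -3, h′′(0) = -5, h′′′(0) = -70.

f: a_k = -3, -9, -27, -81, -243, -729, -2187, -6561, …
g: a_k = 0, 4, -8, 64/3, -64, 1024/5, -2048/3, 16384/7, …
L₀ := lclm(L_f,L_g); ord L₀ ≤ 1+2.
h=∫h₀ ⇒ L = L₀·Dx.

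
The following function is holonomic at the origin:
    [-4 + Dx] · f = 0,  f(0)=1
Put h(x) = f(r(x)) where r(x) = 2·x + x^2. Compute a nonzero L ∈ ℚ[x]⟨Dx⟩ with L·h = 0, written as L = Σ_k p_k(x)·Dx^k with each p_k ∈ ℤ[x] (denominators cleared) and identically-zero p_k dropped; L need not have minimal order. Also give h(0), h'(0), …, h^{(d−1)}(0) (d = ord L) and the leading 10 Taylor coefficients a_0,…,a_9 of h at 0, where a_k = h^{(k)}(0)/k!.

L = (-8 - 8·x) + Dx  (order 1).
h: a_k = 1, 8, 36, 352/3, 920/3, 3392/5, 59104/45, 717056/315, 376928/105, 2956544/567, …
ICs: h(0) = 1.

f: a_k = 1, 4, 8, 32/3, 32/3, 128/15, 256/45, 1024/315, 512/315, 2048/2835, …
Change of var in L_f (x↦r) gives L₀.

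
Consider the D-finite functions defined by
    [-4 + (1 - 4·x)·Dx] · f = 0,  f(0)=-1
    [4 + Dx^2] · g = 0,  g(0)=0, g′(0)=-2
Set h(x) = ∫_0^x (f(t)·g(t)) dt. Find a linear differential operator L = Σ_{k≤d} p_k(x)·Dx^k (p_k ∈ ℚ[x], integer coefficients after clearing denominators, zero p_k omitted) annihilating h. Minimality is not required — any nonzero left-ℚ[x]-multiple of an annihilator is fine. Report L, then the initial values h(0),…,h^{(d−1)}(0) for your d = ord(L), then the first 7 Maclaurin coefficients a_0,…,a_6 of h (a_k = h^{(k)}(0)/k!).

f: a_k = -1, -4, -16, -64, -256, -1024, -4096, …
g: a_k = 0, -2, 0, 4/3, 0, -4/15, 0, …
h₀=f·g: eliminate ⇒ L₀, order ≤ 1·2.
∫: right-multiply L₀ by Dx.
L = (-4 + 16·x)·Dx + 8·Dx^2 + (-1 + 4·x)·Dx^3  (order 3).
h: a_k = 0, 0, 1, 8/3, 23/3, 368/15, 3682/45, …
ICs: h(0) = 0, h′(0) = 0, h′′(0) = 2.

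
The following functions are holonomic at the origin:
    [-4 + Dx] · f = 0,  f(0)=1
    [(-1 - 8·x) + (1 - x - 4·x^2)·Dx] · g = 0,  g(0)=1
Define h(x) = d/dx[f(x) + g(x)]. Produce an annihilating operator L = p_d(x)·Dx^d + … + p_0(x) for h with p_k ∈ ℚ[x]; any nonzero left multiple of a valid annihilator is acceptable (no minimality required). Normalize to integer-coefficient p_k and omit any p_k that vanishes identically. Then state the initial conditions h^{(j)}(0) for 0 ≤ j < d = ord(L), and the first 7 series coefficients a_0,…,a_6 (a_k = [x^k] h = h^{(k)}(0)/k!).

L = (28 + 848·x + 896·x^2 + 4608·x^3 + 3072·x^4) + (-19 - 192·x - 472·x^2 - 1152·x^3 + 640·x^4 + 1024·x^5)·Dx + (3 - 5·x + 62·x^2 - 352·x^4 - 256·x^5)·Dx^2  (order 2).
h: a_k = 5, 26, 59, 476/3, 1103/3, 16802/15, 139939/45, …
ICs: h(0) = 5, h′(0) = 26.

f: a_k = 1, 4, 8, 32/3, 32/3, 128/15, 256/45, …
g: a_k = 1, 1, 5, 9, 29, 65, 181, …
Sum ⇒ L₀ = lclm(L_f,L_g) in ℚ(x)⟨Dx⟩.
h₀' ⇒ L via d/dx closure of L₀.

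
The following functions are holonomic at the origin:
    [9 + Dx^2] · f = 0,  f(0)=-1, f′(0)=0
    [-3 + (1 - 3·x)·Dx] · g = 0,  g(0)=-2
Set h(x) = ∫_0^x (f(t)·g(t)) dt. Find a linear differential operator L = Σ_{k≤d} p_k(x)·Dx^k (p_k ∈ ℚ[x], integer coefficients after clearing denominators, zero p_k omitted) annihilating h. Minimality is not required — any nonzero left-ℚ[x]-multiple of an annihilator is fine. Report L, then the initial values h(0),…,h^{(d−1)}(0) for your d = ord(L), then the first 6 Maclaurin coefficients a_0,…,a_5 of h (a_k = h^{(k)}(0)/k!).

L = (-9 + 27·x)·Dx + 6·Dx^2 + (-1 + 3·x)·Dx^3  (order 3).
h: a_k = 0, 2, 3, 3, 27/4, 351/20, …
ICs: h(0) = 0, h′(0) = 2, h′′(0) = 6.

f: a_k = -1, 0, 9/2, 0, -27/8, 0, …
g: a_k = -2, -6, -18, -54, -162, -486, …
L₀ := L_f ⊗_s L_g (sym. prod.), ord ≤ 2.
h=∫h₀ ⇒ L = L₀·Dx.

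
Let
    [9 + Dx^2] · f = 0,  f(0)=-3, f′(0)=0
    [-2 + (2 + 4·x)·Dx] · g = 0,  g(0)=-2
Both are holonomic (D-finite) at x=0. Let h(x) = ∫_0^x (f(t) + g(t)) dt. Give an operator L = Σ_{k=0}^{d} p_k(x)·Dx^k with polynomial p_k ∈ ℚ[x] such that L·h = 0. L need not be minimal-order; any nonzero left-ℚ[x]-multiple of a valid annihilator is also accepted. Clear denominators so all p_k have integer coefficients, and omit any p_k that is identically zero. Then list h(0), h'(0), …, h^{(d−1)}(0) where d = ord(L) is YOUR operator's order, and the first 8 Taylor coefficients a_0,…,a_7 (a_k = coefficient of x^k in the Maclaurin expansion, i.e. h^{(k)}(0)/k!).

f: a_k = -3, 0, 27/2, 0, -81/8, 0, 243/80, 0, …
g: a_k = -2, -2, 1, -1, 5/4, -7/4, 21/8, -33/8, …
Sum ⇒ L₀ = lclm(L_f,L_g) in ℚ(x)⟨Dx⟩.
∫: right-multiply L₀ by Dx.
L = (-54 - 162·x - 162·x^2)·Dx + (36 + 234·x + 486·x^2 + 324·x^3)·Dx^2 + (-6 - 18·x - 18·x^2)·Dx^3 + (4 + 26·x + 54·x^2 + 36·x^3)·Dx^4  (order 4).
h: a_k = 0, -5, -1, 29/6, -1/4, -71/40, -7/24, 453/560, …
ICs: h(0) = 0, h′(0) = -5, h′′(0) = -2, h′′′(0) = 29.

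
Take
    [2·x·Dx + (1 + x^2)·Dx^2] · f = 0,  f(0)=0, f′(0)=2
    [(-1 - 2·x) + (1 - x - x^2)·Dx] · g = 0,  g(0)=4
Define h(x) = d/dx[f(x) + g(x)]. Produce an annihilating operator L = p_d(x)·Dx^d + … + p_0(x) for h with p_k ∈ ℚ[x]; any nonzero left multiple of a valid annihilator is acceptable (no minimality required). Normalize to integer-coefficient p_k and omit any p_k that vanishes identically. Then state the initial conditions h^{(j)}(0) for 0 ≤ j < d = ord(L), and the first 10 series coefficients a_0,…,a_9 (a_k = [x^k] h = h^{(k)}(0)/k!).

f: a_k = 0, 2, 0, -2/3, 0, 2/5, 0, -2/7, 0, 2/9, …
g: a_k = 4, 4, 8, 12, 20, 32, 52, 84, 136, 220, …
Weyl lclm of L_f,L_g ⇒ L₀ (ord ≤ 3).
h₀' ⇒ L via d/dx closure of L₀.
L = (4 - 16·x - 64·x^2 - 72·x^3 - 66·x^4 - 6·x^6) + (-10 - 24·x - 28·x^2 - 60·x^3 - 65·x^4 - 50·x^5 - 3·x^6 - 6·x^7)·Dx + (2 + 2·x + 2·x^2 - 8·x^3 - 5·x^4 - 11·x^5 - 6·x^6 - x^7 - x^8)·Dx^2  (order 2).
h: a_k = 6, 16, 34, 80, 162, 312, 586, 1088, 1982, 3560, …
ICs: h(0) = 6, h′(0) = 16.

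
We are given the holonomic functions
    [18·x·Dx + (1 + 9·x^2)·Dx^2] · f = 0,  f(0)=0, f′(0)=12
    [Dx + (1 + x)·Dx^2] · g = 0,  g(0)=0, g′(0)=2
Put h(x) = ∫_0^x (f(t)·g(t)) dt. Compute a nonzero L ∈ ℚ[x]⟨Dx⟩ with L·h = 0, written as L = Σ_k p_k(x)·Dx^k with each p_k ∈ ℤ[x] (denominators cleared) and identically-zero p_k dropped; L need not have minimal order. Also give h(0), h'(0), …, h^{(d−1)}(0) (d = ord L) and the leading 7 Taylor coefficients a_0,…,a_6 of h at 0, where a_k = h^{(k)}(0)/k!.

f: a_k = 0, 12, 0, -36, 0, 972/5, 0, …
g: a_k = 0, 2, -1, 2/3, -1/2, 2/5, -1/3, …
Sym-product of L_f,L_g gives L₀ (≤ ord 4).
h=∫₀ˣh₀: take L = L₀·Dx.
L = (1368 + 2700·x + 37584·x^2 + 95580·x^3 + 87480·x^4 + 37908·x^5 + 26244·x^7)·Dx^2 + (1298 + 9180·x + 54612·x^2 + 194724·x^3 + 324000·x^4 + 271188·x^5 + 102060·x^6 + 78732·x^7 + 91854·x^8)·Dx^3 + (76 + 2848·x + 12096·x^2 + 43992·x^3 + 117288·x^4 + 173016·x^5 + 139968·x^6 + 75816·x^7 + 78732·x^8 + 52488·x^9)·Dx^4 + (37 + 146·x + 901·x^2 + 2808·x^3 + 7362·x^4 + 15228·x^5 + 21546·x^6 + 17496·x^7 + 12393·x^8 + 13122·x^9 + 6561·x^10)·Dx^5  (order 5).
h: a_k = 0, 0, 0, 8, -3, -64/5, 5, …
ICs: h(0) = 0, h′(0) = 0, h′′(0) = 0, h′′′(0) = 48, h′′′′(0) = -72.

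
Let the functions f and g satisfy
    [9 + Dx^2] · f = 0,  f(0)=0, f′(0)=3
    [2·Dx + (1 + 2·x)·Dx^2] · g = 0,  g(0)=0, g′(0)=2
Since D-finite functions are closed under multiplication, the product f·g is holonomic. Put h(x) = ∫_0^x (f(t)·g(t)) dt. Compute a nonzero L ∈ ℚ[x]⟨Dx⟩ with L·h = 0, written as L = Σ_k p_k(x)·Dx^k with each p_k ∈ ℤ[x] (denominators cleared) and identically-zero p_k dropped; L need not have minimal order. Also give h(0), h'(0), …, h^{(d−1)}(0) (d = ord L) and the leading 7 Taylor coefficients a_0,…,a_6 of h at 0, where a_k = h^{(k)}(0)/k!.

L = (63 + 1053·x + 3969·x^2 + 5832·x^3 + 2916·x^4)·Dx + (63 + 450·x + 972·x^2 + 648·x^3)·Dx^2 + (25 + 270·x + 918·x^2 + 1296·x^3 + 648·x^4)·Dx^3 + (7 + 50·x + 108·x^2 + 72·x^3)·Dx^4 + (2 + 17·x + 53·x^2 + 72·x^3 + 36·x^4)·Dx^5  (order 5).
h: a_k = 0, 0, 0, 2, -3/2, -1/5, -1/2, …
ICs: h(0) = 0, h′(0) = 0, h′′(0) = 0, h′′′(0) = 12, h′′′′(0) = -36.

f: a_k = 0, 3, 0, -9/2, 0, 81/40, 0, …
g: a_k = 0, 2, -2, 8/3, -4, 32/5, -32/3, …
h₀=f·g: eliminate ⇒ L₀, order ≤ 2·2.
Integrate: L := L₀·Dx.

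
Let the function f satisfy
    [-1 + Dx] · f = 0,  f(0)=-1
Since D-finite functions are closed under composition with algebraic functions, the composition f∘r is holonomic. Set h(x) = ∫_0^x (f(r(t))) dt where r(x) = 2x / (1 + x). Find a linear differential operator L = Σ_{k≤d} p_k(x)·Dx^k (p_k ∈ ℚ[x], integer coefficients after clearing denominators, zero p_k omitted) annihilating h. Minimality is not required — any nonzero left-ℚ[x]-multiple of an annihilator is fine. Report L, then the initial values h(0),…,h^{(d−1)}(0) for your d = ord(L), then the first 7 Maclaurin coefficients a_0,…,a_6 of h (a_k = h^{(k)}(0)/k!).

f: a_k = -1, -1, -1/2, -1/6, -1/24, -1/120, -1/720, …
Substitute x→r, Dx→(1/r')Dx; clear ⇒ L₀.
h=∫₀ˣh₀: take L = L₀·Dx.
L = -2·Dx + (1 + 2·x + x^2)·Dx^2  (order 2).
h: a_k = 0, -1, -1, 0, 1/6, -2/15, 1/15, …
ICs: h(0) = 0, h′(0) = -1.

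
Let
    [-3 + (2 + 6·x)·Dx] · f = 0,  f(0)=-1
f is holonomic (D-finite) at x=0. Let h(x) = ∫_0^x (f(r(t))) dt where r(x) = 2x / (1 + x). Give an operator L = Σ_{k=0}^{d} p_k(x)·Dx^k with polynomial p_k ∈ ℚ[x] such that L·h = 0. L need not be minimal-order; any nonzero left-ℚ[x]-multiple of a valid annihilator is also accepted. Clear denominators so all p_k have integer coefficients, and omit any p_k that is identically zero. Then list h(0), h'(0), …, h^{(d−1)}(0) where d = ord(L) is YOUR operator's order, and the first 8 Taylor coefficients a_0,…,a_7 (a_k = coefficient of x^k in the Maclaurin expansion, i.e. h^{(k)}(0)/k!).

f: a_k = -1, -3/2, 9/8, -27/16, 405/128, -1701/256, 15309/1024, -72171/2048, …
f∘r: x↦r, Dx↦Dx/r' in L_f ⇒ L₀.
Integrate: L := L₀·Dx.
L = -3·Dx + (1 + 8·x + 7·x^2)·Dx^2  (order 2).
h: a_k = 0, -1, -3/2, 5/2, -51/8, 861/40, -1379/16, 6141/16, …
ICs: h(0) = 0, h′(0) = -1.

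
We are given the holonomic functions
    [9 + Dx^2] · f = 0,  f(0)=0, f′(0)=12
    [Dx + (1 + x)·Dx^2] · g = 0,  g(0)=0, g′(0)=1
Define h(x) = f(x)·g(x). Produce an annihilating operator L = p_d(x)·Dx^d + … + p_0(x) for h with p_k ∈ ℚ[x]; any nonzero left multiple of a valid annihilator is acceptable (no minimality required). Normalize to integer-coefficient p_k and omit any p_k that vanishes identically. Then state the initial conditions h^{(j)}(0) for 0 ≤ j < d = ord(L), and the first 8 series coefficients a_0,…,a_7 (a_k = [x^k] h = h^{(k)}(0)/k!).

L = (2493 + 10854·x + 17091·x^2 + 11664·x^3 + 2916·x^4) + (612 + 1908·x + 1944·x^2 + 648·x^3)·Dx + (592 + 2484·x + 3834·x^2 + 2592·x^3 + 648·x^4)·Dx^2 + (68 + 212·x + 216·x^2 + 72·x^3)·Dx^3 + (35 + 142·x + 215·x^2 + 144·x^3 + 36·x^4)·Dx^4  (order 4).
h: a_k = 0, 0, 12, -6, -14, 6, 9/2, -31/20, …
ICs: h(0) = 0, h′(0) = 0, h′′(0) = 24, h′′′(0) = -36.

f: a_k = 0, 12, 0, -18, 0, 81/10, 0, -243/140, …
g: a_k = 0, 1, -1/2, 1/3, -1/4, 1/5, -1/6, 1/7, …
Product ⇒ symmetric product L₀, ord ≤ 4.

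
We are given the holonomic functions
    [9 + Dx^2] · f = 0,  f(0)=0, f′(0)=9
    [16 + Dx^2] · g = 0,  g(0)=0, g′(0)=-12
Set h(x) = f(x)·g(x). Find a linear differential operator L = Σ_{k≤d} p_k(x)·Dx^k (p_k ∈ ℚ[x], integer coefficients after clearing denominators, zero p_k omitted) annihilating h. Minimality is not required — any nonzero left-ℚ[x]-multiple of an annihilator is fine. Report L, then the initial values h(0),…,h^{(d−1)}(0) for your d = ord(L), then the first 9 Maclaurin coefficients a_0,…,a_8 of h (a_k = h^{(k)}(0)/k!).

f: a_k = 0, 9, 0, -27/2, 0, 243/40, 0, -729/560, 0, …
g: a_k = 0, -12, 0, 32, 0, -128/5, 0, 1024/105, 0, …
f·g: L₀ = L_f ⊗_s L_g, ord ≤ 2·2.
L = 49 + 50·Dx^2 + Dx^4  (order 4).
h: a_k = 0, 0, -108, 0, 450, 0, -7353/10, 0, 18015/28, …
ICs: h(0) = 0, h′(0) = 0, h′′(0) = -216, h′′′(0) = 0.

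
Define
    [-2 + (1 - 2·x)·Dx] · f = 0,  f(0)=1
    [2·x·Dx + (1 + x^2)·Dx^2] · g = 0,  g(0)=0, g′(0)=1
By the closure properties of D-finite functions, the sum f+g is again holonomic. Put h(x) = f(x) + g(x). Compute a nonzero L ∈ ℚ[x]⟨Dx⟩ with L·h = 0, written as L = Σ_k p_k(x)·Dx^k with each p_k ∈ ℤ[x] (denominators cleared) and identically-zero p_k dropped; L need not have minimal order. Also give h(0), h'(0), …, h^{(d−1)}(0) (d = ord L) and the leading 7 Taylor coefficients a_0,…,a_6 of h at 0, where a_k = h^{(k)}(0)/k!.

f: a_k = 1, 2, 4, 8, 16, 32, 64, …
g: a_k = 0, 1, 0, -1/3, 0, 1/5, 0, …
f+g: L₀ = lclm(L_f,L_g), ord ≤ 1+2.
L = (-4 + 32·x + 12·x^2)·Dx + (13 - 4·x + 25·x^2 + 12·x^3)·Dx^2 + (-2 + 3·x + 3·x^3 + 2·x^4)·Dx^3  (order 3).
h: a_k = 1, 3, 4, 23/3, 16, 161/5, 64, …
ICs: h(0) = 1, h′(0) = 3, h′′(0) = 8.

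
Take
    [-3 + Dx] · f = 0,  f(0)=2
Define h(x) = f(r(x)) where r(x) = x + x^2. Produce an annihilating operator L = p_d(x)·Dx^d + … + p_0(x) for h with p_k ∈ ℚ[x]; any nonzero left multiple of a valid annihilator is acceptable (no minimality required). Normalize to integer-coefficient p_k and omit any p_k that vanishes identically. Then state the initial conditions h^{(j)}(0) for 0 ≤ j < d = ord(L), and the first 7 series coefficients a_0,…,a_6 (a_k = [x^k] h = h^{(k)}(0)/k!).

f: a_k = 2, 6, 9, 9, 27/4, 81/20, 81/40, …
Substitute x→r, Dx→(1/r')Dx; clear ⇒ L₀.
L = (-3 - 6·x) + Dx  (order 1).
h: a_k = 2, 6, 15, 27, 171/4, 1161/20, 2871/40, …
ICs: h(0) = 2.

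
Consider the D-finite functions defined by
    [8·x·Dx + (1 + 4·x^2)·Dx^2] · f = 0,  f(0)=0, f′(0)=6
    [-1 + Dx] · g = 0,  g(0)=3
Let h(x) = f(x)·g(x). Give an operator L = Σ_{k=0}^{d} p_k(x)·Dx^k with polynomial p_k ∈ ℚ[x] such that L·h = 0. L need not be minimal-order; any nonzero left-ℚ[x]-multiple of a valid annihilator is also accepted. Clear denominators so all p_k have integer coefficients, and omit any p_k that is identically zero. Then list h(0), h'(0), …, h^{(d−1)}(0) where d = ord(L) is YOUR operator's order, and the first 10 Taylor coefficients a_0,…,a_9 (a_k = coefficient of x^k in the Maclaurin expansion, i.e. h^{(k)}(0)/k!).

L = (1 - 8·x + 4·x^2) + (-2 + 8·x - 8·x^2)·Dx + (1 + 4·x^2)·Dx^2  (order 2).
h: a_k = 0, 18, 18, -15, -21, 927/20, 215/4, -38289/280, -43447/280, 2903587/6720, …
ICs: h(0) = 0, h′(0) = 18.

f: a_k = 0, 6, 0, -8, 0, 96/5, 0, -384/7, 0, 512/3, …
g: a_k = 3, 3, 3/2, 1/2, 1/8, 1/40, 1/240, 1/1680, 1/13440, 1/120960, …
f·g: L₀ = L_f ⊗_s L_g, ord ≤ 2·1.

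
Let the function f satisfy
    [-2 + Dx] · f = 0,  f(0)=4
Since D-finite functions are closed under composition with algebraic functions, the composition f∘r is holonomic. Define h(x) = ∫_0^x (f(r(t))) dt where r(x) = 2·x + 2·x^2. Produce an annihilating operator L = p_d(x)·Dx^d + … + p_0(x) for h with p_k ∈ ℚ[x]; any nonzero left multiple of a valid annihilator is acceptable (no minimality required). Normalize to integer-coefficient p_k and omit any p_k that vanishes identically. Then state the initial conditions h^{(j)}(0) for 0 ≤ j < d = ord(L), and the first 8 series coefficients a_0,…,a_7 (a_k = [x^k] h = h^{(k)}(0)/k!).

L = (-4 - 8·x)·Dx + Dx^2  (order 2).
h: a_k = 0, 4, 8, 16, 80/3, 608/15, 832/15, 22144/315, …
ICs: h(0) = 0, h′(0) = 4.

f: a_k = 4, 8, 8, 16/3, 8/3, 16/15, 16/45, 32/315, …
f∘r: x↦r, Dx↦Dx/r' in L_f ⇒ L₀.
h=∫h₀ ⇒ L = L₀·Dx.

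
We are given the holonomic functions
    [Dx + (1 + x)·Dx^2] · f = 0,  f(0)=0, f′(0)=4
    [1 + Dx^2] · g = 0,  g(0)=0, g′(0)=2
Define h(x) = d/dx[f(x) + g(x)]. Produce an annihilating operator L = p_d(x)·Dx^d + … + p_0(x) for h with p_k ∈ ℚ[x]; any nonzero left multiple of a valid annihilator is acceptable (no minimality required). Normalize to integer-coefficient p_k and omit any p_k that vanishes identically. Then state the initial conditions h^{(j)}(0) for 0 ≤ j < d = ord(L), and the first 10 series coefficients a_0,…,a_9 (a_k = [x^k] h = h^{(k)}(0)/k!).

L = (7 + 2·x + x^2) + (3 + 5·x + 3·x^2 + x^3)·Dx + (7 + 2·x + x^2)·Dx^2 + (3 + 5·x + 3·x^2 + x^3)·Dx^3  (order 3).
h: a_k = 6, -4, 3, -4, 49/12, -4, 1439/360, -4, 80641/20160, -4, …
ICs: h(0) = 6, h′(0) = -4, h′′(0) = 6.

f: a_k = 0, 4, -2, 4/3, -1, 4/5, -2/3, 4/7, -1/2, 4/9, …
g: a_k = 0, 2, 0, -1/3, 0, 1/60, 0, -1/2520, 0, 1/181440, …
Weyl lclm of L_f,L_g ⇒ L₀ (ord ≤ 4).
h₀' ⇒ L via d/dx closure of L₀.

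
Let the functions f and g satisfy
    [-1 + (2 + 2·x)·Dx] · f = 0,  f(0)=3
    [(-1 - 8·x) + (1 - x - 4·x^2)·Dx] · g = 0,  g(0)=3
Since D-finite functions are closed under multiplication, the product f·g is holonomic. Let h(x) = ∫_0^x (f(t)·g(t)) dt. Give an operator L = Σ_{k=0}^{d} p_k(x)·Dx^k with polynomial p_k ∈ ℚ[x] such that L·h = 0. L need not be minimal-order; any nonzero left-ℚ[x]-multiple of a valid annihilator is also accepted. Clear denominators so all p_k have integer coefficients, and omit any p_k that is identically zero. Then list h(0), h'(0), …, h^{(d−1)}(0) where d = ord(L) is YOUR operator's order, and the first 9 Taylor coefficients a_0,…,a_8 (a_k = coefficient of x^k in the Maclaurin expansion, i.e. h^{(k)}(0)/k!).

L = (3 + 17·x + 12·x^2)·Dx + (-2 + 10·x^2 + 8·x^3)·Dx^2  (order 2).
h: a_k = 0, 9, 27/4, 129/8, 1647/64, 37899/640, 60423/512, 1937655/7168, 9676215/16384, …
ICs: h(0) = 0, h′(0) = 9.

f: a_k = 3, 3/2, -3/8, 3/16, -15/128, 21/256, -63/1024, 99/2048, -1287/32768, …
g: a_k = 3, 3, 15, 27, 87, 195, 543, 1323, 3495, …
h₀=f·g: eliminate ⇒ L₀, order ≤ 1·1.
h=∫h₀ ⇒ L = L₀·Dx.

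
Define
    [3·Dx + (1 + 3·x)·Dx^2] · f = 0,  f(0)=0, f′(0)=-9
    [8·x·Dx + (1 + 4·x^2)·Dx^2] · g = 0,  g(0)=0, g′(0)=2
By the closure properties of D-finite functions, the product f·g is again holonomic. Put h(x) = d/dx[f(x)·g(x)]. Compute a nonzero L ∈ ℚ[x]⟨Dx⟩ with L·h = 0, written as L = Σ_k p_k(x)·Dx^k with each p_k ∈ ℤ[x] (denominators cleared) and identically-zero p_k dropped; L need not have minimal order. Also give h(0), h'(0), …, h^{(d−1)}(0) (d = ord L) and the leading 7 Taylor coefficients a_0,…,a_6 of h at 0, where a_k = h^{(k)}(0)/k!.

f: a_k = 0, -9, 27/2, -27, 243/4, -729/5, 729/2, …
g: a_k = 0, 2, 0, -8/3, 0, 32/5, 0, …
L₀ := L_f ⊗_s L_g (sym. prod.), ord ≤ 4.
h=h₀': d/dx-closure on L₀ ⇒ L.
L = (1632 + 8496·x + 23040·x^2 + 110016·x^3 + 207360·x^4 + 269568·x^5 + 82944·x^7) + (418 + 6672·x + 44112·x^2 + 151488·x^3 + 393984·x^4 + 642816·x^5 + 725760·x^6 + 82944·x^7 + 290304·x^8)·Dx + (204 + 1844·x + 12096·x^2 + 47408·x^3 + 122880·x^4 + 240192·x^5 + 331776·x^6 + 361728·x^7 + 82944·x^8 + 165888·x^9)·Dx^2 + (25 + 246·x + 1217·x^2 + 4128·x^3 + 10624·x^4 + 22080·x^5 + 34272·x^6 + 41472·x^7 + 43776·x^8 + 13824·x^9 + 20736·x^10)·Dx^3  (order 3).
h: a_k = 0, -36, 81, -120, 855/2, -8316/5, 22869/5, …
ICs: h(0) = 0, h′(0) = -36, h′′(0) = 162.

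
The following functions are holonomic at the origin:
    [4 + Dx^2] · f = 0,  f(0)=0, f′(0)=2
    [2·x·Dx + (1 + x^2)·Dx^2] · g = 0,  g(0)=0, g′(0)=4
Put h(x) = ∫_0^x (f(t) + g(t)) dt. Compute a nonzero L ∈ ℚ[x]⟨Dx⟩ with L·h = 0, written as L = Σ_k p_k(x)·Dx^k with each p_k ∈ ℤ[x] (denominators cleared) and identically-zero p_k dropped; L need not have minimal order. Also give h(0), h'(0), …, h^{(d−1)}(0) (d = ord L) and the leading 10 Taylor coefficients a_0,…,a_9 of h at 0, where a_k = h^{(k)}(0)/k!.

L = (-32·x + 80·x^3 + 16·x^5)·Dx^2 + (4 + 32·x^2 + 36·x^4 + 8·x^6)·Dx^3 + (-8·x + 20·x^3 + 4·x^5)·Dx^4 + (1 + 8·x^2 + 9·x^4 + 2·x^6)·Dx^5  (order 5).
h: a_k = 0, 0, 3, 0, -2/3, 0, 8/45, 0, -47/630, 0, …
ICs: h(0) = 0, h′(0) = 0, h′′(0) = 6, h′′′(0) = 0, h′′′′(0) = -16.

f: a_k = 0, 2, 0, -4/3, 0, 4/15, 0, -8/315, 0, 4/2835, …
g: a_k = 0, 4, 0, -4/3, 0, 4/5, 0, -4/7, 0, 4/9, …
f+g: L₀ = lclm(L_f,L_g), ord ≤ 2+2.
h=∫₀ˣh₀: take L = L₀·Dx.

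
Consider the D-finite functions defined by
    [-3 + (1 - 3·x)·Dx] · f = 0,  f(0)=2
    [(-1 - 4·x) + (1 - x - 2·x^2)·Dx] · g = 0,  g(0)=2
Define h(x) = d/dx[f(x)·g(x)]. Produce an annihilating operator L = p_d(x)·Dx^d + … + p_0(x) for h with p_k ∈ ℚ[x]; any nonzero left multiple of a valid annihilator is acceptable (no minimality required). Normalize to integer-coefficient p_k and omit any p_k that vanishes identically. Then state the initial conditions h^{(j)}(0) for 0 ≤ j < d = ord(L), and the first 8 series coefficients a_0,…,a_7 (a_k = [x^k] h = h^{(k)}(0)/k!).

L = (15 - 30·x - 69·x^2 + 48·x^3 + 216·x^4) + (-2 + 9·x + 3·x^2 - 47·x^3 + 15·x^4 + 54·x^5)·Dx  (order 1).
h: a_k = 16, 120, 600, 2576, 10080, 37320, 133000, 461472, …
ICs: h(0) = 16.

f: a_k = 2, 6, 18, 54, 162, 486, 1458, 4374, …
g: a_k = 2, 2, 6, 10, 22, 42, 86, 170, …
Product ⇒ symmetric product L₀, ord ≤ 1.
h=h₀': d/dx-closure on L₀ ⇒ L.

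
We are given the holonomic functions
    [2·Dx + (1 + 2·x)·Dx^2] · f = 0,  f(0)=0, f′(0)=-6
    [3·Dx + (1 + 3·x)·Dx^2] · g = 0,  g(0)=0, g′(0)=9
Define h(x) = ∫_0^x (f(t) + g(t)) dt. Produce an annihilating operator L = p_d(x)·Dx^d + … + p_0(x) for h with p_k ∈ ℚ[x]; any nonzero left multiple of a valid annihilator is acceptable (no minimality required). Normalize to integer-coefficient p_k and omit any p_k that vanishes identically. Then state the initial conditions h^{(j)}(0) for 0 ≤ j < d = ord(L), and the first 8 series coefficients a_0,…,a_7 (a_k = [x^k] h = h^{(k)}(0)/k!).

L = 12·Dx^2 + (10 + 24·x)·Dx^3 + (1 + 5·x + 6·x^2)·Dx^4  (order 4).
h: a_k = 0, 0, 3/2, -5/2, 19/4, -39/4, 211/10, -95/2, …
ICs: h(0) = 0, h′(0) = 0, h′′(0) = 3, h′′′(0) = -15.

f: a_k = 0, -6, 6, -8, 12, -96/5, 32, -384/7, …
g: a_k = 0, 9, -27/2, 27, -243/4, 729/5, -729/2, 6561/7, …
f+g: L₀ = lclm(L_f,L_g), ord ≤ 2+2.
∫: right-multiply L₀ by Dx.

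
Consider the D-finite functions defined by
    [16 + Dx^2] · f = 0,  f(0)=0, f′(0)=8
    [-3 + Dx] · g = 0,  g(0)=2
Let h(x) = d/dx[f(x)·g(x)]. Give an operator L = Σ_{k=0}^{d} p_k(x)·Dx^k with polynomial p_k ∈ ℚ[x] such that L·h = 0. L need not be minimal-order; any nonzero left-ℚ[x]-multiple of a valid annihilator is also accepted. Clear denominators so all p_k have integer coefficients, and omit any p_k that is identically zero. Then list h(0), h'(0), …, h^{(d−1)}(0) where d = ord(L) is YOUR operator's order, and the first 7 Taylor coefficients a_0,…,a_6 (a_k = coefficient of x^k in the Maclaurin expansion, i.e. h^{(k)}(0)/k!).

L = 25 - 6·Dx + Dx^2  (order 2).
h: a_k = 16, 96, 88, -224, -1558/3, -1716/5, 4031/45, …
ICs: h(0) = 16, h′(0) = 96.

f: a_k = 0, 8, 0, -64/3, 0, 256/15, 0, …
g: a_k = 2, 6, 9, 9, 27/4, 81/20, 81/40, …
Product ⇒ symmetric product L₀, ord ≤ 2.
h=h₀': d/dx-closure on L₀ ⇒ L.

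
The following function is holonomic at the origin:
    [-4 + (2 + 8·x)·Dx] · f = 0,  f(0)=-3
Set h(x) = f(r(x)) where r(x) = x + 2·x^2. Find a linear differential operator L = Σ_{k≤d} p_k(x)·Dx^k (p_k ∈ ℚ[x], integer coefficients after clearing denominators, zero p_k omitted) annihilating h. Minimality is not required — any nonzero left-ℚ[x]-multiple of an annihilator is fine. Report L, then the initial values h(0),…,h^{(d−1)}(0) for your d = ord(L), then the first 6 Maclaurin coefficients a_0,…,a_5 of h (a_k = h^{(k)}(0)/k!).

L = (-2 - 8·x) + (1 + 4·x + 8·x^2)·Dx  (order 1).
h: a_k = -3, -6, -6, 12, -18, 12, …
ICs: h(0) = -3.

f: a_k = -3, -6, 6, -12, 30, -84, …
f∘r: x↦r, Dx↦Dx/r' in L_f ⇒ L₀.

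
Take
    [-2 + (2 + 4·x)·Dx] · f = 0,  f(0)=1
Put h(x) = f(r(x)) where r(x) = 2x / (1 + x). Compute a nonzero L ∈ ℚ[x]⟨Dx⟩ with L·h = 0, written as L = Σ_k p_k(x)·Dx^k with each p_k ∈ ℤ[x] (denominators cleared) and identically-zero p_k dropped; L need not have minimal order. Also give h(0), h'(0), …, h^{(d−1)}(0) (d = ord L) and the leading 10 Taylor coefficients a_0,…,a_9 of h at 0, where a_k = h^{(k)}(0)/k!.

f: a_k = 1, 1, -1/2, 1/2, -5/8, 7/8, -21/16, 33/16, -429/128, 715/128, …
L₀ from L_f via x↦r, Dx↦r'^{-1}Dx.
L = -2 + (1 + 6·x + 5·x^2)·Dx  (order 1).
h: a_k = 1, 2, -4, 10, -30, 102, -376, 1462, -5900, 24470, …
ICs: h(0) = 1.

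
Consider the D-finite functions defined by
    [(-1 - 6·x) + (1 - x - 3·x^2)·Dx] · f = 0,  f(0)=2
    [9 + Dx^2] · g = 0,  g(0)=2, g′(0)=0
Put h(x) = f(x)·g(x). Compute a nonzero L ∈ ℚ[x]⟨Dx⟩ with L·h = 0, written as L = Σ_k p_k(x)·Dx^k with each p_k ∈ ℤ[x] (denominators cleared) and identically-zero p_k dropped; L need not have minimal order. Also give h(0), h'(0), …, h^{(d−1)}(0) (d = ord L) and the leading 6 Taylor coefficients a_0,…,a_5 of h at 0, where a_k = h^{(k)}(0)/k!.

L = (-3 + 9·x + 27·x^2) + (2 + 12·x)·Dx + (-1 + x + 3·x^2)·Dx^2  (order 2).
h: a_k = 4, 4, -2, 10, 35/2, 95/2, …
ICs: h(0) = 4, h′(0) = 4.

f: a_k = 2, 2, 8, 14, 38, 80, …
g: a_k = 2, 0, -9, 0, 27/4, 0, …
Sym-product of L_f,L_g gives L₀ (≤ ord 2).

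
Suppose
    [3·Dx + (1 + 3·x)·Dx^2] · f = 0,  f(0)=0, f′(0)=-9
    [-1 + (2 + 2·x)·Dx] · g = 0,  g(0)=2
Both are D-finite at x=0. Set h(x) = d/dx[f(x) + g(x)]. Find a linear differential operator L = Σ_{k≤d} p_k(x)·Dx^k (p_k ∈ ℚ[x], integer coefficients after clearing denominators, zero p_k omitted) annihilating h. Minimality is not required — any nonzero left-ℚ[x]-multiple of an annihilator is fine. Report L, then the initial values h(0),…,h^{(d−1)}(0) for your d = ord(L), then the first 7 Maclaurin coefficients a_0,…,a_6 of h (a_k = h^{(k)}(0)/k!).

L = (27 + 9·x) + (69 + 126·x + 45·x^2)·Dx + (10 + 46·x + 54·x^2 + 18·x^3)·Dx^2  (order 2).
h: a_k = -8, 53/2, -645/8, 3883/16, -93277/128, 559809/256, -6718233/1024, …
ICs: h(0) = -8, h′(0) = 53/2.

f: a_k = 0, -9, 27/2, -27, 243/4, -729/5, 729/2, …
g: a_k = 2, 1, -1/4, 1/8, -5/64, 7/128, -21/512, …
h₀=f+g: left-lcm gives L₀, ord ≤ 3.
h₀' ⇒ L via d/dx closure of L₀.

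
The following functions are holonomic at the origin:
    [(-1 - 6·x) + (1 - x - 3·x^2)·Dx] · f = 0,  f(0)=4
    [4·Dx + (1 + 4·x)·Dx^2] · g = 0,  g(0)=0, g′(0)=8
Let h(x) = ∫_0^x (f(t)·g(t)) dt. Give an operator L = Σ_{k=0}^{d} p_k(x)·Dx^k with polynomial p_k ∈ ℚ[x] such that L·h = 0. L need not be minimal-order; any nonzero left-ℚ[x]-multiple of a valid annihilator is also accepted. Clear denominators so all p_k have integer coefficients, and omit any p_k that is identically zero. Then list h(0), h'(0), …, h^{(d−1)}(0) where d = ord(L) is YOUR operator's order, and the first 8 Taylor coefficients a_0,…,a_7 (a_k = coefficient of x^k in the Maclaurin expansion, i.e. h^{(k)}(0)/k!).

L = (10 + 48·x)·Dx + (-2 + 24·x + 60·x^2)·Dx^2 + (-1 - 3·x + 7·x^2 + 12·x^3)·Dx^3  (order 3).
h: a_k = 0, 0, 16, -32/3, 176/3, -224/3, 14768/45, -69184/105, …
ICs: h(0) = 0, h′(0) = 0, h′′(0) = 32.

f: a_k = 4, 4, 16, 28, 76, 160, 388, 868, …
g: a_k = 0, 8, -16, 128/3, -128, 2048/5, -4096/3, 32768/7, …
h₀=f·g: eliminate ⇒ L₀, order ≤ 1·2.
∫: right-multiply L₀ by Dx.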